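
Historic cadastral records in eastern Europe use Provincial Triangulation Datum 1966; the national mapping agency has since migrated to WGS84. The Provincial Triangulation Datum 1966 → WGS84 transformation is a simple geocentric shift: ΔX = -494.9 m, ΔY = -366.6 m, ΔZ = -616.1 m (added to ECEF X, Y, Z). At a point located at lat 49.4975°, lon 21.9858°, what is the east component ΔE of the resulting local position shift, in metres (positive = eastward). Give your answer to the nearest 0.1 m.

ΔE = -154.7 m

At φ = 49.4975°, λ = 21.9858°: sin φ = 0.760378, cos φ = 0.649481, sin λ = 0.374377, cos λ = 0.927277.
ΔE = −sin λ·ΔX + cos λ·ΔY = −(0.374377)·(-494.9) + (0.927277)·(-366.6) = -154.66 m.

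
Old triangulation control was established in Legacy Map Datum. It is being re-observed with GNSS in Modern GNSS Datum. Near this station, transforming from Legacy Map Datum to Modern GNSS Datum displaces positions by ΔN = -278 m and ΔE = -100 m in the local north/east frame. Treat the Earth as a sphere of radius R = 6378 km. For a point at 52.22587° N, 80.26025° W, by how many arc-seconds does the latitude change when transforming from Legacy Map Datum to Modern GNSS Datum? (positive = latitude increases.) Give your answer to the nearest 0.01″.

On a sphere of radius R, 1 rad of latitude = R, so Δφ = ΔN / R = -278.0 / 6378000 = -4.3587e-05 rad = -8.991″.

Δφ = -8.99″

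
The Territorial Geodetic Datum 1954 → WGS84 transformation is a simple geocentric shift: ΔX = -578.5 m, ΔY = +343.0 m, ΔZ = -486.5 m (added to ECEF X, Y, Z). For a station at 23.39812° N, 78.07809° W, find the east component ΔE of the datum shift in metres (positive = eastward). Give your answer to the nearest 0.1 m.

ΔE = -495.2 m

The local east axis at (φ, λ) is (−sin λ, cos λ, 0), so ΔE = −sin(-78.07809°)·(-578.5) + cos(-78.07809°)·343.0 = -495.17 m.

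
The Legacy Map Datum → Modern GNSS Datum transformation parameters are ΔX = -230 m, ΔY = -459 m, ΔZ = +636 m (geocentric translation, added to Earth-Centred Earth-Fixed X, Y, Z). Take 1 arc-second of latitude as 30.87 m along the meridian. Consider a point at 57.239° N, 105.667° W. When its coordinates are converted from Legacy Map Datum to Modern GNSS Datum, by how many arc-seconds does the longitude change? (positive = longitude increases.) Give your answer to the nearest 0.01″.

Δλ = -5.84″

sin φ = 0.840935, cos φ = 0.541136, sin λ = -0.962847, cos λ = -0.270046.
East component: ΔE = −sin λ·ΔX + cos λ·ΔY = −(-0.962847)(-230) + (-0.270046)(-459) = -97.50 m.
1° of latitude spans 3600 × 30.87 = 111132 m; at latitude φ, 1° of longitude spans that × cos φ = 60137.5 m, so Δλ = -97.50 / 60137.5 × 3600 = -5.837″.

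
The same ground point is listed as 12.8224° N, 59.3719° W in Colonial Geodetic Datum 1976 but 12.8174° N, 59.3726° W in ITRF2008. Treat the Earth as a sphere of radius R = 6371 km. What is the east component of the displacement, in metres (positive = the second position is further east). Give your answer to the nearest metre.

ΔE = -76 m

Δφ = 12.8174° − 12.8224° = -0.0050°; Δλ = -59.3726° − -59.3719° = -0.0007°.
1° along a meridian = πR/180 = 111195 m.
ΔN = Δφ × 111195 = -556.0 m; ΔE = Δλ × 111195 × cos(12.8224°) = -0.0007 × 111195 × 0.975063 = -75.9 m.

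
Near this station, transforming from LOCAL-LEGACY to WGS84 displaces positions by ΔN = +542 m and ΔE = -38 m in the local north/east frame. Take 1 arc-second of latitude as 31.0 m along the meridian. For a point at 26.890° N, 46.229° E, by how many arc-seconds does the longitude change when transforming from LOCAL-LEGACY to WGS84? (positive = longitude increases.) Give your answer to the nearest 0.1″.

Δλ = -1.4″

At latitude 26.890°, cos φ = 0.891876.
1″ of longitude at this latitude = 31.00 × cos φ = 27.6482 m, so Δλ = -38.0 / 27.6482 = -1.374″.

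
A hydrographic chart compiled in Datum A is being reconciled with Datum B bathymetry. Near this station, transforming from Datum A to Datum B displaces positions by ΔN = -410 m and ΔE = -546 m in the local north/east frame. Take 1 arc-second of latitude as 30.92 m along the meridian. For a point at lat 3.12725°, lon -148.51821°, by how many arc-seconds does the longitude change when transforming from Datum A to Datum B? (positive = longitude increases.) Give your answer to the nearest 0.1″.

Δλ = -17.7″

At latitude 3.12725°, cos φ = 0.998511.
1″ of longitude at this latitude = 30.92 × cos φ = 30.8740 m, so Δλ = -546.0 / 30.8740 = -17.685″.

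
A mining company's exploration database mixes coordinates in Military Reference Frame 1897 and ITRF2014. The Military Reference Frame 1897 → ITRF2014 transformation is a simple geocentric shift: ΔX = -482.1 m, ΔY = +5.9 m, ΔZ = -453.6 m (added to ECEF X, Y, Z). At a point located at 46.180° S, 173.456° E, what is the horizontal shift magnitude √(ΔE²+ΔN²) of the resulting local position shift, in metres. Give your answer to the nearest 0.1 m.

At φ = -46.180°, λ = 173.456°: sin φ = -0.721519, cos φ = 0.692395, sin λ = 0.113966, cos λ = -0.993485.
ΔE = −sin λ·ΔX + cos λ·ΔY = −(0.113966)·(-482.1) + (-0.993485)·(5.9) = 49.08 m.
ΔN = −sin φ cos λ·ΔX − sin φ sin λ·ΔY + cos φ·ΔZ = −(-0.721519)(-0.993485)(-482.1) − (-0.721519)(0.113966)(5.9) + (0.692395)(-453.6) = 31.99 m.
Horizontal magnitude = √(ΔE² + ΔN²) = √(49.08² + 31.99²) = 58.59 m.

58.6 m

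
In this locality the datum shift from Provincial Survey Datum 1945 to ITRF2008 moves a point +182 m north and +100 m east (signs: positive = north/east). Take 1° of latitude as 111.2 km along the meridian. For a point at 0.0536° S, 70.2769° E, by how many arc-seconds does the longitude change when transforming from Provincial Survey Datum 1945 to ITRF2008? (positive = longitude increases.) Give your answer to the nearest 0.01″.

At latitude -0.0536°, cos φ = 1.000000.
1° of longitude at this latitude = 111.2 × cos φ = 111.20 km, so Δλ = 100.0 / 111200.0 = 0.0008993° = 3.237″.

Δλ = 3.24″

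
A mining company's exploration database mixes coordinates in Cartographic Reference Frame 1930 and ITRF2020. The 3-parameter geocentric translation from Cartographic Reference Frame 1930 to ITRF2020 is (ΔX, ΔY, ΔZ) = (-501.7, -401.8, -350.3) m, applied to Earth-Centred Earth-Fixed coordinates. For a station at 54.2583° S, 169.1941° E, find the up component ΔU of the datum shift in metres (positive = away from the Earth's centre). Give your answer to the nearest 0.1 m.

ΔU = 528.2 m

The local up (radial) axis is (cos φ cos λ, cos φ sin λ, sin φ), giving ΔU = 287.863 − 44.003 + 284.324 = 528.18 m.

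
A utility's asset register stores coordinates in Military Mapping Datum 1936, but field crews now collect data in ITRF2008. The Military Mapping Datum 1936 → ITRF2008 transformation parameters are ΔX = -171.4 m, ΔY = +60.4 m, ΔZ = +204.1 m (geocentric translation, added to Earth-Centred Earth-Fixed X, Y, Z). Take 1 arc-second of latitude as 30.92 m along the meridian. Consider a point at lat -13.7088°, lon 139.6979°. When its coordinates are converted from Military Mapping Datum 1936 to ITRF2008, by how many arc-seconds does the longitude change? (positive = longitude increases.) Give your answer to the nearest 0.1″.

Δλ = 2.2″

sin φ = -0.236987, cos φ = 0.971513, sin λ = 0.646818, cos λ = -0.762645.
East component: ΔE = −sin λ·ΔX + cos λ·ΔY = −(0.646818)(-171.4) + (-0.762645)(60.4) = 64.80 m.
1° of latitude spans 3600 × 30.92 = 111312 m; at latitude φ, 1° of longitude spans that × cos φ = 108141.0 m, so Δλ = 64.80 / 108141.0 × 3600 = 2.157″.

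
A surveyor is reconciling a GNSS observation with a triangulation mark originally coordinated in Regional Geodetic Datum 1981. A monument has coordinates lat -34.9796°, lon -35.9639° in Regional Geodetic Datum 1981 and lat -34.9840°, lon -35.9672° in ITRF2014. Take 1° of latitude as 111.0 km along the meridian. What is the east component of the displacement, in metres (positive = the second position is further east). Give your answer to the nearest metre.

ΔE = -300 m

Δφ = -34.9840° − -34.9796° = -0.0044°; Δλ = -35.9672° − -35.9639° = -0.0033°.
ΔN = Δφ × 111000 = -488.4 m; ΔE = Δλ × 111000 × cos(-34.9796°) = -0.0033 × 111000 × 0.819356 = -300.1 m.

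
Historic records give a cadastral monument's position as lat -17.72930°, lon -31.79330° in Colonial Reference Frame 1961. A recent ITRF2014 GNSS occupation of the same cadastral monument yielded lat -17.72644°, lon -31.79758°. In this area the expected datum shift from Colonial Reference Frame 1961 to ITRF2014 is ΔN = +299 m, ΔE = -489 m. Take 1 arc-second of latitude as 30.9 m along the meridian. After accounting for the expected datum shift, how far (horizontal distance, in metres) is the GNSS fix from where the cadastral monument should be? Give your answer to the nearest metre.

40 m

Observed coordinate differences: Δφ = +0.00286°, Δλ = -0.00428°.
Converting to metres (1° lat = 111240 m, cos φ = 0.952506): observed ΔN = 318.1 m, observed ΔE = -453.5 m.
Subtracting the expected shift leaves a residual of 318.1 − (299) = 19.1 m north and -453.5 − (-489) = 35.5 m east.
Residual distance = √(19.1² + 35.5²) = 40.3 m.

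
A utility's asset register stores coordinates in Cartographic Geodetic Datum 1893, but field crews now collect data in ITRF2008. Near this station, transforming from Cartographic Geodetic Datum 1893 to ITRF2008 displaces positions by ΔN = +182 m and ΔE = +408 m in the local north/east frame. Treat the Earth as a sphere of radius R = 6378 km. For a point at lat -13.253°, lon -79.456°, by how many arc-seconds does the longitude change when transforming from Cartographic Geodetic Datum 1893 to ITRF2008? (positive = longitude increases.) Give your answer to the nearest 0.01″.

Δλ = 13.56″

At latitude -13.253°, cos φ = 0.973367.
One radian of longitude at latitude φ spans R cos φ, so Δλ = ΔE / (R cos φ) = 408.0 / (6378000 × 0.973367) = 6.5720e-05 rad = 13.556″.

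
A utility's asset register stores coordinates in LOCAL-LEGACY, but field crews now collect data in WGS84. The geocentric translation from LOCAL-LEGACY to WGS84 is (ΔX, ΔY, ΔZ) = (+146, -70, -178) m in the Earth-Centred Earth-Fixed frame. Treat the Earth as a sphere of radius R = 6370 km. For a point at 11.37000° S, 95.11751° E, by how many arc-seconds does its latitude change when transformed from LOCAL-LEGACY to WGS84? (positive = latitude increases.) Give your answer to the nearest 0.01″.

Δφ = -6.18″

sin φ = -0.197144, cos φ = 0.980375, sin λ = 0.996014, cos λ = -0.089199.
North component: ΔN = −sin φ cos λ·ΔX − sin φ sin λ·ΔY + cos φ·ΔZ = −(-0.197144)(-0.089199)(146) − (-0.197144)(0.996014)(-70) + (0.980375)(-178) = -190.82 m.
1° of latitude spans πR/180 = 111177 m, so Δφ = -190.82 / 111177 × 3600 = -6.179″.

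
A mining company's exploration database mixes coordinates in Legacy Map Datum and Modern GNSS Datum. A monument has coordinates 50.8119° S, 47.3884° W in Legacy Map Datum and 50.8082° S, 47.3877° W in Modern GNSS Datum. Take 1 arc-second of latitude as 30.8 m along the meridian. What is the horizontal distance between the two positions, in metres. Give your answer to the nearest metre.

413 m

Δφ = -50.8082° − -50.8119° = +0.0037°; Δλ = -47.3877° − -47.3884° = +0.0007°.
1° of latitude = 3600 × 30.80 = 110880 m.
ΔN = Δφ × 110880 = 410.3 m; ΔE = Δλ × 110880 × cos(-50.8119°) = +0.0007 × 110880 × 0.631868 = 49.0 m.
Distance = √(ΔE² + ΔN²) = √(49.0² + 410.3²) = 413.2 m.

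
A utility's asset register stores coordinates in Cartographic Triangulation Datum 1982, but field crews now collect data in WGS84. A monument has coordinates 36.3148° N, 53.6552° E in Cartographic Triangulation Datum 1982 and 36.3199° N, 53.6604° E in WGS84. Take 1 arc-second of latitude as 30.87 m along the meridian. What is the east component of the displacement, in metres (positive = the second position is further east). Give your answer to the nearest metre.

Δφ = 36.3199° − 36.3148° = +0.0051°; Δλ = 53.6604° − 53.6552° = +0.0052°.
1° of latitude = 3600 × 30.87 = 111132 m.
ΔN = Δφ × 111132 = 566.8 m; ΔE = Δλ × 111132 × cos(36.3148°) = +0.0052 × 111132 × 0.805775 = 465.6 m.

ΔE = 466 m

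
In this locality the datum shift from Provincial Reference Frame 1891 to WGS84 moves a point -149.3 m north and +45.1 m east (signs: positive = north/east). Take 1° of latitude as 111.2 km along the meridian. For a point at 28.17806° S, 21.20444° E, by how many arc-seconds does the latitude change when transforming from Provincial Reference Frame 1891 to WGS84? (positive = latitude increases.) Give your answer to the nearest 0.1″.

1° of latitude = 111.2 km, so Δφ = -149.3 / 111200 = -0.0013426° = -4.833″.

Δφ = -4.8″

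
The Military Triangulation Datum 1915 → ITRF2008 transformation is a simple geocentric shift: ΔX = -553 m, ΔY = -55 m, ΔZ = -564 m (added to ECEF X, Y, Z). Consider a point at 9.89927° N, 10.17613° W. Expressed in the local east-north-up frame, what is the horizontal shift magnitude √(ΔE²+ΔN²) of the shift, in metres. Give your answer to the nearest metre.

488 m

At φ = 9.89927°, λ = -10.17613°: sin φ = 0.171917, cos φ = 0.985112, sin λ = -0.176675, cos λ = 0.984269.
ΔE = −sin λ·ΔX + cos λ·ΔY = −(-0.176675)·(-553) + (0.984269)·(-55) = -151.84 m.
ΔN = −sin φ cos λ·ΔX − sin φ sin λ·ΔY + cos φ·ΔZ = −(0.171917)(0.984269)(-553) − (0.171917)(-0.176675)(-55) + (0.985112)(-564) = -463.70 m.
Horizontal magnitude = √(ΔE² + ΔN²) = √((-151.84)² + (-463.70)²) = 487.93 m.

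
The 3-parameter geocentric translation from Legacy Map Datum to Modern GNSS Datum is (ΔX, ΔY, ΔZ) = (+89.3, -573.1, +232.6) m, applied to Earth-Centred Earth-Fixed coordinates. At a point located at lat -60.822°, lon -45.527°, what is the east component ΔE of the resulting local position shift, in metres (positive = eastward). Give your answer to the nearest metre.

ΔE = -338 m

The local east axis at (φ, λ) is (−sin λ, cos λ, 0), so ΔE = −sin(-45.527°)·89.3 + cos(-45.527°)·(-573.1) = -337.78 m.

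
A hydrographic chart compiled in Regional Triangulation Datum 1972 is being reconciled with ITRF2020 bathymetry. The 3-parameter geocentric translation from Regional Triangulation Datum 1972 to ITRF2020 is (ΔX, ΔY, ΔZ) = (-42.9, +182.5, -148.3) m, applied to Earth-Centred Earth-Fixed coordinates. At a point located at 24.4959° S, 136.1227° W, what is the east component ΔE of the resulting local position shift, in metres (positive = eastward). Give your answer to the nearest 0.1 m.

ΔE = -161.3 m

The local east axis at (φ, λ) is (−sin λ, cos λ, 0), so ΔE = −sin(-136.1227°)·(-42.9) + cos(-136.1227°)·182.5 = -161.29 m.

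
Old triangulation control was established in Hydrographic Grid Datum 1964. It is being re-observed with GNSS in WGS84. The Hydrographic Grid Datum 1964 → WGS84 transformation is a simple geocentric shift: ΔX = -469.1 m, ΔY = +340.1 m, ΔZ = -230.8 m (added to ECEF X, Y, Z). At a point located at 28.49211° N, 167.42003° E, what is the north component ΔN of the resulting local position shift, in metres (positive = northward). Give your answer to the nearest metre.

At φ = 28.49211°, λ = 167.42003°: sin φ = 0.477038, cos φ = 0.878883, sin λ = 0.217802, cos λ = -0.975993.
ΔN = −sin φ cos λ·ΔX − sin φ sin λ·ΔY + cos φ·ΔZ = −(0.477038)(-0.975993)(-469.1) − (0.477038)(0.217802)(340.1) + (0.878883)(-230.8) = -456.59 m.

ΔN = -457 m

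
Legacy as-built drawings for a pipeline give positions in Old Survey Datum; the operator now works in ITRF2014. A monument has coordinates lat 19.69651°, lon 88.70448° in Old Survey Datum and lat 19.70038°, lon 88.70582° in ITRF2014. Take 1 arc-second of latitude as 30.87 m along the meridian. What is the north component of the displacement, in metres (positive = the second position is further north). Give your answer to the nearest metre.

Δφ = 19.70038° − 19.69651° = +0.00387°; Δλ = 88.70582° − 88.70448° = +0.00134°.
1° of latitude = 3600 × 30.87 = 111132 m.
ΔN = Δφ × 111132 = 430.1 m; ΔE = Δλ × 111132 × cos(19.69651°) = +0.00134 × 111132 × 0.941491 = 140.2 m.

ΔN = 430 m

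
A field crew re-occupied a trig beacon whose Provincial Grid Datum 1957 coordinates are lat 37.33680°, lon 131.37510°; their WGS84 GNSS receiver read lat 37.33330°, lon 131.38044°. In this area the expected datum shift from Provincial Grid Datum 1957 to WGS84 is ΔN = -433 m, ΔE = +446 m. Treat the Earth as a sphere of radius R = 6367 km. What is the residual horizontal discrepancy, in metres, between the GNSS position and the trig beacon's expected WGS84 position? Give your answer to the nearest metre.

Observed coordinate differences: Δφ = -0.00350°, Δλ = +0.00534°.
Converting to metres (1° lat = 111125 m, cos φ = 0.795084): observed ΔN = -388.9 m, observed ΔE = 471.8 m.
Subtracting the expected shift leaves a residual of -388.9 − (-433) = 44.1 m north and 471.8 − (446) = 25.8 m east.
Residual distance = √(44.1² + 25.8²) = 51.1 m.

51 m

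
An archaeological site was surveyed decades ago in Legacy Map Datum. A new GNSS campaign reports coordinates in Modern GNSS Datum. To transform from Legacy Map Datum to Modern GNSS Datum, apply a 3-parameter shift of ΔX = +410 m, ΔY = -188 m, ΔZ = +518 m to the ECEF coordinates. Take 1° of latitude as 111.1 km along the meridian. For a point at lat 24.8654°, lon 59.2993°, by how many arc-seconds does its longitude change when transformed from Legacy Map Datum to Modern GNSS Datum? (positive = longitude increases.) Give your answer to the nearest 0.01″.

sin φ = 0.420488, cos φ = 0.907298, sin λ = 0.859846, cos λ = 0.510553.
East component: ΔE = −sin λ·ΔX + cos λ·ΔY = −(0.859846)(410) + (0.510553)(-188) = -448.52 m.
1° of latitude spans 111100 m; at latitude φ, 1° of longitude spans that × cos φ = 100800.8 m, so Δλ = -448.52 / 100800.8 × 3600 = -16.018″.

Δλ = -16.02″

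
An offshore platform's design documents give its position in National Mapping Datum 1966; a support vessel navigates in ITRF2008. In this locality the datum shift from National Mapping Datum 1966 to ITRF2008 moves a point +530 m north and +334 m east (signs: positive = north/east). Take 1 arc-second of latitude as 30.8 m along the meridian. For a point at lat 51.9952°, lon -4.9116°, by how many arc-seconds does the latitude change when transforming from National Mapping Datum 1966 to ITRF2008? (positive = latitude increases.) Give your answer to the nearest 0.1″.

1″ of latitude = 30.80 m, so Δφ = 530.0 / 30.80 = 17.208″.

Δφ = 17.2″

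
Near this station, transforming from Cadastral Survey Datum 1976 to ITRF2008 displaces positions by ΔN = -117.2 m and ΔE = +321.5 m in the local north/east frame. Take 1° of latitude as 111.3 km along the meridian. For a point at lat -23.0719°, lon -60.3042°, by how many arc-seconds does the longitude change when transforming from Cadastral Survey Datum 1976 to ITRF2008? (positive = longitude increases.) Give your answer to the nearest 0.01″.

Δλ = 11.30″

At latitude -23.0719°, cos φ = 0.920014.
1° of longitude at this latitude = 111.3 × cos φ = 102.40 km, so Δλ = 321.5 / 102397.5 = 0.0031397° = 11.303″.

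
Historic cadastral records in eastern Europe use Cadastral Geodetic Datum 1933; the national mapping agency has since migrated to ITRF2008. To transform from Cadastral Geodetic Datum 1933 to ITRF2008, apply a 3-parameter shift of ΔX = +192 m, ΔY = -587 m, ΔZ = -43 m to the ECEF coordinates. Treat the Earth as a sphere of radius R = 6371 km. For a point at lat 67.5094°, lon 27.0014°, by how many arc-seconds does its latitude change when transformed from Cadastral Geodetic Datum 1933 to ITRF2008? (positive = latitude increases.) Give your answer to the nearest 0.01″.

sin φ = 0.923942, cos φ = 0.382532, sin λ = 0.454012, cos λ = 0.890995.
North component: ΔN = −sin φ cos λ·ΔX − sin φ sin λ·ΔY + cos φ·ΔZ = −(0.923942)(0.890995)(192) − (0.923942)(0.454012)(-587) + (0.382532)(-43) = 71.73 m.
1° of latitude spans πR/180 = 111195 m, so Δφ = 71.73 / 111195 × 3600 = 2.322″.

Δφ = 2.32″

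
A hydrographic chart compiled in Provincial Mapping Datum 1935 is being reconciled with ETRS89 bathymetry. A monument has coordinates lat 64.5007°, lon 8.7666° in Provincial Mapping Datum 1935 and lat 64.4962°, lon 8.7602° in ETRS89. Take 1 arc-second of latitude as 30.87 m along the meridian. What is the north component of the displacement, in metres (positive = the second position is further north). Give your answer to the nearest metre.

Δφ = 64.4962° − 64.5007° = -0.0045°; Δλ = 8.7602° − 8.7666° = -0.0064°.
1° of latitude = 3600 × 30.87 = 111132 m.
ΔN = Δφ × 111132 = -500.1 m; ΔE = Δλ × 111132 × cos(64.5007°) = -0.0064 × 111132 × 0.430500 = -306.2 m.

ΔN = -500 m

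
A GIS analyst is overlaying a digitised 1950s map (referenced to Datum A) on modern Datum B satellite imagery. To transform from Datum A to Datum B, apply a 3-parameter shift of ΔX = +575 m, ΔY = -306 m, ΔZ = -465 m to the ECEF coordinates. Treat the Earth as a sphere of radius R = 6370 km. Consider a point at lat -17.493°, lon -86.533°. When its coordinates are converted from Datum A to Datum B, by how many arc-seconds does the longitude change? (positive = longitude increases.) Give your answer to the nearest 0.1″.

sin φ = -0.300589, cos φ = 0.953754, sin λ = -0.998170, cos λ = 0.060474.
East component: ΔE = −sin λ·ΔX + cos λ·ΔY = −(-0.998170)(575) + (0.060474)(-306) = 555.44 m.
1° of latitude spans πR/180 = 111177 m; at latitude φ, 1° of longitude spans that × cos φ = 106035.9 m, so Δλ = 555.44 / 106035.9 × 3600 = 18.858″.

Δλ = 18.9″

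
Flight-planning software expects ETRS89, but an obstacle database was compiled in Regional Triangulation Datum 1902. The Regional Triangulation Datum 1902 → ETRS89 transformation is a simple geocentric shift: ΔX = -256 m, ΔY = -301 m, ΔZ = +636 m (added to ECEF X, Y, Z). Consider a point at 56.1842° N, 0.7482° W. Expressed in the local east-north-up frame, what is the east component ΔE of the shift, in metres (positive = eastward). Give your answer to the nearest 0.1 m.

At φ = 56.1842°, λ = -0.7482°: sin φ = 0.830831, cos φ = 0.556525, sin λ = -0.013058, cos λ = 0.999915.
ΔE = −sin λ·ΔX + cos λ·ΔY = −(-0.013058)·(-256) + (0.999915)·(-301) = -304.32 m.

ΔE = -304.3 m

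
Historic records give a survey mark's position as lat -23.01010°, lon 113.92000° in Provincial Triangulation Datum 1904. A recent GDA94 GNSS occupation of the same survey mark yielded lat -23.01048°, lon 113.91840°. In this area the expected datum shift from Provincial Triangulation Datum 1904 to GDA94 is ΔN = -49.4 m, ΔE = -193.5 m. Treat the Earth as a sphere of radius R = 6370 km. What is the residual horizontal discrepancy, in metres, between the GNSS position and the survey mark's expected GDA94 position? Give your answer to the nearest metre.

31 m

Observed coordinate differences: Δφ = -0.00038°, Δλ = -0.00160°.
Converting to metres (1° lat = 111177 m, cos φ = 0.920436): observed ΔN = -42.2 m, observed ΔE = -163.7 m.
Subtracting the expected shift leaves a residual of -42.2 − (-49.4) = 7.2 m north and -163.7 − (-193.5) = 29.8 m east.
Residual distance = √(7.2² + 29.8²) = 30.6 m.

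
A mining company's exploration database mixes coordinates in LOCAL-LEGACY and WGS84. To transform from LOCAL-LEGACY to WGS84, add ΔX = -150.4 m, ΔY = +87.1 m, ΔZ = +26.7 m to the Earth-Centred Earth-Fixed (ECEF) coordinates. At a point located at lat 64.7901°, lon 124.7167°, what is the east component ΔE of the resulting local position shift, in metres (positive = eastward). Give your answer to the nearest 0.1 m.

The local east axis at (φ, λ) is (−sin λ, cos λ, 0), so ΔE = −sin(124.7167°)·(-150.4) + cos(124.7167°)·87.1 = 74.02 m.

ΔE = 74.0 m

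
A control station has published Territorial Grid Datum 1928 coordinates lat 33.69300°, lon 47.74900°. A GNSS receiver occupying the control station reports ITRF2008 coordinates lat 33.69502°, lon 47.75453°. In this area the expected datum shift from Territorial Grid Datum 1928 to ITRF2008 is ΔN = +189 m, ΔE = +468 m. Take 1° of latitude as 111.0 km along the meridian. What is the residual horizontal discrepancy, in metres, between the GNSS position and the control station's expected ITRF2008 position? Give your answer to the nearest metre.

55 m

Observed coordinate differences: Δφ = +0.00202°, Δλ = +0.00553°.
Converting to metres (1° lat = 111000 m, cos φ = 0.832022): observed ΔN = 224.2 m, observed ΔE = 510.7 m.
Subtracting the expected shift leaves a residual of 224.2 − (189) = 35.2 m north and 510.7 − (468) = 42.7 m east.
Residual distance = √(35.2² + 42.7²) = 55.4 m.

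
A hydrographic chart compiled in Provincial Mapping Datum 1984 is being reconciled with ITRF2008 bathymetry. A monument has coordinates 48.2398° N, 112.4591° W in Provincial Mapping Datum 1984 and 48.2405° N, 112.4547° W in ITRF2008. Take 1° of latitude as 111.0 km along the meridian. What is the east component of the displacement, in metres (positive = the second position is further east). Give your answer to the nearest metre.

Δφ = 48.2405° − 48.2398° = +0.0007°; Δλ = -112.4547° − -112.4591° = +0.0044°.
ΔN = Δφ × 111000 = 77.7 m; ΔE = Δλ × 111000 × cos(48.2398°) = +0.0044 × 111000 × 0.666014 = 325.3 m.

ΔE = 325 m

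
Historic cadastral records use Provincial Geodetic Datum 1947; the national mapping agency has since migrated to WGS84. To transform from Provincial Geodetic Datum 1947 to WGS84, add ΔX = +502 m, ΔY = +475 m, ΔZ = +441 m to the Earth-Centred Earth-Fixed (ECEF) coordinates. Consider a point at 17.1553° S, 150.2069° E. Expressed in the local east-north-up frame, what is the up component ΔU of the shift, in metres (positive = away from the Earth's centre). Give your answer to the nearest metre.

ΔU = -321 m

The local up (radial) axis is (cos φ cos λ, cos φ sin λ, sin φ), giving ΔU = -416.266 + 225.512 − 130.079 = -320.83 m.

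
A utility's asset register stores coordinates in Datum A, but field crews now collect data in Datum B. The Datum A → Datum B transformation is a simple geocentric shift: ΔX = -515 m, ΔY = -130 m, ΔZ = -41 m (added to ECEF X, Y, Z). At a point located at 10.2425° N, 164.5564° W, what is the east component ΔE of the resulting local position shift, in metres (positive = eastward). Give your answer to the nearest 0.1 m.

The local east axis at (φ, λ) is (−sin λ, cos λ, 0), so ΔE = −sin(-164.5564°)·(-515) + cos(-164.5564°)·(-130) = -11.83 m.

ΔE = -11.8 m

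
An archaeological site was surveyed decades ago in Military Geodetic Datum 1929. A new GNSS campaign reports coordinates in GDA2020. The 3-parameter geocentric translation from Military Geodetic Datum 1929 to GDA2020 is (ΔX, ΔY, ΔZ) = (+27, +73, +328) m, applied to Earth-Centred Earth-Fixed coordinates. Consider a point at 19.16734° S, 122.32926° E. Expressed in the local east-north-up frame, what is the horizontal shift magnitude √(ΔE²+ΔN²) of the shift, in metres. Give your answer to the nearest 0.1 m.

331.2 m

At φ = -19.16734°, λ = 122.32926°: sin φ = -0.328328, cos φ = 0.944564, sin λ = 0.844989, cos λ = -0.534784.
ΔE = −sin λ·ΔX + cos λ·ΔY = −(0.844989)·(27) + (-0.534784)·(73) = -61.85 m.
ΔN = −sin φ cos λ·ΔX − sin φ sin λ·ΔY + cos φ·ΔZ = −(-0.328328)(-0.534784)(27) − (-0.328328)(0.844989)(73) + (0.944564)(328) = 325.33 m.
Horizontal magnitude = √(ΔE² + ΔN²) = √((-61.85)² + 325.33²) = 331.16 m.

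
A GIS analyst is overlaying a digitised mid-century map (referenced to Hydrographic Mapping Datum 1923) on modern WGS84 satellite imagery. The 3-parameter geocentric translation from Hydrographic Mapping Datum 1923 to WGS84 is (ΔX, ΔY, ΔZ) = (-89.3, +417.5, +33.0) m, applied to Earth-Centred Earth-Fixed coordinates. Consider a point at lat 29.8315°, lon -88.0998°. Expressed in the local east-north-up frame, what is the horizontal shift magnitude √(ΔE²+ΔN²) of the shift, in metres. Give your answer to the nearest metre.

249 m

At φ = 29.8315°, λ = -88.0998°: sin φ = 0.497451, cos φ = 0.867492, sin λ = -0.999450, cos λ = 0.033159.
ΔE = −sin λ·ΔX + cos λ·ΔY = −(-0.999450)·(-89.3) + (0.033159)·(417.5) = -75.41 m.
ΔN = −sin φ cos λ·ΔX − sin φ sin λ·ΔY + cos φ·ΔZ = −(0.497451)(0.033159)(-89.3) − (0.497451)(-0.999450)(417.5) + (0.867492)(33.0) = 237.67 m.
Horizontal magnitude = √(ΔE² + ΔN²) = √((-75.41)² + 237.67²) = 249.35 m.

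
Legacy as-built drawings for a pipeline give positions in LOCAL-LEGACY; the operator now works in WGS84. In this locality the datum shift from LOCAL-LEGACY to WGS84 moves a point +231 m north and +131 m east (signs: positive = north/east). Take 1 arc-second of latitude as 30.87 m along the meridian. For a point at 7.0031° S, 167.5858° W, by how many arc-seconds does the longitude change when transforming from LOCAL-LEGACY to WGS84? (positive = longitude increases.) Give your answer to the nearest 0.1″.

Δλ = 4.3″

At latitude -7.0031°, cos φ = 0.992540.
1″ of longitude at this latitude = 30.87 × cos φ = 30.6397 m, so Δλ = 131.0 / 30.6397 = 4.275″.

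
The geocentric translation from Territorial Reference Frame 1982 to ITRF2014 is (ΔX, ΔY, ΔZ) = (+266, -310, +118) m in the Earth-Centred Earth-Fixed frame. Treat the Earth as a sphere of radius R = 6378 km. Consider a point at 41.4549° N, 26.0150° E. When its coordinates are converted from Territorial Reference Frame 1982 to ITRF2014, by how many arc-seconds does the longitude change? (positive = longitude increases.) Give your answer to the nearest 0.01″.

sin φ = 0.662030, cos φ = 0.749477, sin λ = 0.438606, cos λ = 0.898679.
East component: ΔE = −sin λ·ΔX + cos λ·ΔY = −(0.438606)(266) + (0.898679)(-310) = -395.26 m.
1° of latitude spans πR/180 = 111317 m; at latitude φ, 1° of longitude spans that × cos φ = 83429.6 m, so Δλ = -395.26 / 83429.6 × 3600 = -17.056″.

Δλ = -17.06″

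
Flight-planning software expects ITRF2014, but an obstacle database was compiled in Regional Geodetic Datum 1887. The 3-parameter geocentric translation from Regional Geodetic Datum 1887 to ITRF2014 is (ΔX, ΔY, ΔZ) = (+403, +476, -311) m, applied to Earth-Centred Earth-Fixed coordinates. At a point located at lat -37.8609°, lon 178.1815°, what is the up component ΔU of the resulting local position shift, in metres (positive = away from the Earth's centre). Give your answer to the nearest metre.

At φ = -37.8609°, λ = 178.1815°: sin φ = -0.613747, cos φ = 0.789503, sin λ = 0.031733, cos λ = -0.999496.
ΔU = cos φ cos λ·ΔX + cos φ sin λ·ΔY + sin φ·ΔZ = (0.789503)(-0.999496)(403) + (0.789503)(0.031733)(476) + (-0.613747)(-311) = -115.21 m.

ΔU = -115 m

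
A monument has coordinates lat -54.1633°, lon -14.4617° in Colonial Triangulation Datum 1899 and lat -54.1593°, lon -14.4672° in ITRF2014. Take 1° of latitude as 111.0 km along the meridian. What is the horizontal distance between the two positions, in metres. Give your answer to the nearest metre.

570 m

Δφ = -54.1593° − -54.1633° = +0.0040°; Δλ = -14.4672° − -14.4617° = -0.0055°.
ΔN = Δφ × 111000 = 444.0 m; ΔE = Δλ × 111000 × cos(-54.1633°) = -0.0055 × 111000 × 0.585477 = -357.4 m.
Distance = √(ΔE² + ΔN²) = √((-357.4)² + 444.0²) = 570.0 m.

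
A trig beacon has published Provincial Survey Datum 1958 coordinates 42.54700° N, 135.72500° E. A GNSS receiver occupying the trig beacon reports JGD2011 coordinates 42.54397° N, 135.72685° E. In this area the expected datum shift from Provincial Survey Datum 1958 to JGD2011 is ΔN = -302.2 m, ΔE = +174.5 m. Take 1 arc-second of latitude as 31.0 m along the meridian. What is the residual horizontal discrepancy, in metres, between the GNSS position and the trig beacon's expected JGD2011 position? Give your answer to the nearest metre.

42 m

Observed coordinate differences: Δφ = -0.00303°, Δλ = +0.00185°.
Converting to metres (1° lat = 111600 m, cos φ = 0.736723): observed ΔN = -338.1 m, observed ΔE = 152.1 m.
Subtracting the expected shift leaves a residual of -338.1 − (-302.2) = -35.9 m north and 152.1 − (174.5) = -22.4 m east.
Residual distance = √((-35.9)² + (-22.4)²) = 42.4 m.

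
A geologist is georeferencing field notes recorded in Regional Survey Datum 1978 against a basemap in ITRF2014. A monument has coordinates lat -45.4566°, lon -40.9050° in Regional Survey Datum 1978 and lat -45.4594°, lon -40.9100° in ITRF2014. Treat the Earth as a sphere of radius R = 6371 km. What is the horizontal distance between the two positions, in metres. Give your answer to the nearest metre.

Δφ = -45.4594° − -45.4566° = -0.0028°; Δλ = -40.9100° − -40.9050° = -0.0050°.
1° along a meridian = πR/180 = 111195 m.
ΔN = Δφ × 111195 = -311.3 m; ΔE = Δλ × 111195 × cos(-45.4566°) = -0.0050 × 111195 × 0.701449 = -390.0 m.
Distance = √(ΔE² + ΔN²) = √((-390.0)² + (-311.3)²) = 499.0 m.

499 m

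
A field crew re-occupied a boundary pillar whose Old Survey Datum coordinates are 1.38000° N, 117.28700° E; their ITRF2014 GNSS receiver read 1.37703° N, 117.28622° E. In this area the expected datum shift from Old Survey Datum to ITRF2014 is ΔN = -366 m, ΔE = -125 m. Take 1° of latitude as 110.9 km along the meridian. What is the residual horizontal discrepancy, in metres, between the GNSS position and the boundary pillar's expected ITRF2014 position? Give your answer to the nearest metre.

53 m

Observed coordinate differences: Δφ = -0.00297°, Δλ = -0.00078°.
Converting to metres (1° lat = 110900 m, cos φ = 0.999710): observed ΔN = -329.4 m, observed ΔE = -86.5 m.
Subtracting the expected shift leaves a residual of -329.4 − (-366) = 36.6 m north and -86.5 − (-125) = 38.5 m east.
Residual distance = √(36.6² + 38.5²) = 53.2 m.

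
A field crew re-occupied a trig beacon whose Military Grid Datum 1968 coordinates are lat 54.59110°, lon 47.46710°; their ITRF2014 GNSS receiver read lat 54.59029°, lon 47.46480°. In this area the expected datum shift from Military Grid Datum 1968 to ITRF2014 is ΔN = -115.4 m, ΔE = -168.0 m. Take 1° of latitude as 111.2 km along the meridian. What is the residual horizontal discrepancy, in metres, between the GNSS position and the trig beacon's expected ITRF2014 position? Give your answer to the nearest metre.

Observed coordinate differences: Δφ = -0.00081°, Δλ = -0.00230°.
Converting to metres (1° lat = 111200 m, cos φ = 0.579408): observed ΔN = -90.1 m, observed ΔE = -148.2 m.
Subtracting the expected shift leaves a residual of -90.1 − (-115.4) = 25.3 m north and -148.2 − (-168.0) = 19.8 m east.
Residual distance = √(25.3² + 19.8²) = 32.2 m.

32 m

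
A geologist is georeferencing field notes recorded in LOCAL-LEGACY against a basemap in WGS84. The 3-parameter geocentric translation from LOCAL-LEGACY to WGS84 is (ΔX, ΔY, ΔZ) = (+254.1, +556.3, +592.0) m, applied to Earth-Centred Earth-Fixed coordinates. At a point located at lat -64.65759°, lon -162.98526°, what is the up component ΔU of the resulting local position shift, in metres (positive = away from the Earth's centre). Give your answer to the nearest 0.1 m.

ΔU = -708.7 m

At φ = -64.65759°, λ = -162.98526°: sin φ = -0.903766, cos φ = 0.428027, sin λ = -0.292618, cos λ = -0.956230.
ΔU = cos φ cos λ·ΔX + cos φ sin λ·ΔY + sin φ·ΔZ = (0.428027)(-0.956230)(254.1) + (0.428027)(-0.292618)(556.3) + (-0.903766)(592.0) = -708.71 m.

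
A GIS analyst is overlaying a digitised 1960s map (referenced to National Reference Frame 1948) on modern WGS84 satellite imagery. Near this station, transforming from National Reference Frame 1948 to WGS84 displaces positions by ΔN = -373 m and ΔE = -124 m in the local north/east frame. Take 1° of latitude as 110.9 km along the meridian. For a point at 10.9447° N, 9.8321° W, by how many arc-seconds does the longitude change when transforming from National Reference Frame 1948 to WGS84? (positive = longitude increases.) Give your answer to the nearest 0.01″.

At latitude 10.9447°, cos φ = 0.981811.
1° of longitude at this latitude = 110.9 × cos φ = 108.88 km, so Δλ = -124.0 / 108882.8 = -0.0011388° = -4.100″.

Δλ = -4.10″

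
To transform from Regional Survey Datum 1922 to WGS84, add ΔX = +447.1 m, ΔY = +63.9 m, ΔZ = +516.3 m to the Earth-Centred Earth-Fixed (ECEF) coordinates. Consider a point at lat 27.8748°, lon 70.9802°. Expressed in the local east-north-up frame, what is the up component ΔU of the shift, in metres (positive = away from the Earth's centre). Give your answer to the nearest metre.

The local up (radial) axis is (cos φ cos λ, cos φ sin λ, sin φ), giving ΔU = 128.801 + 53.402 + 241.391 = 423.59 m.

ΔU = 424 m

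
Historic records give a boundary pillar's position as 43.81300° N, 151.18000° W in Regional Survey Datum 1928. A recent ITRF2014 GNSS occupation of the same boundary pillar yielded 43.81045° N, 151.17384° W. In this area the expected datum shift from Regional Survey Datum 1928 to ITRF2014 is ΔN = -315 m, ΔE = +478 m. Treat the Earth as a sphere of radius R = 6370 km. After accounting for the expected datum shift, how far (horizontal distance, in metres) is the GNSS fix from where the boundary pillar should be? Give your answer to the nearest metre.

Observed coordinate differences: Δφ = -0.00255°, Δλ = +0.00616°.
Converting to metres (1° lat = 111177 m, cos φ = 0.721603): observed ΔN = -283.5 m, observed ΔE = 494.2 m.
Subtracting the expected shift leaves a residual of -283.5 − (-315) = 31.5 m north and 494.2 − (478) = 16.2 m east.
Residual distance = √(31.5² + 16.2²) = 35.4 m.

35 m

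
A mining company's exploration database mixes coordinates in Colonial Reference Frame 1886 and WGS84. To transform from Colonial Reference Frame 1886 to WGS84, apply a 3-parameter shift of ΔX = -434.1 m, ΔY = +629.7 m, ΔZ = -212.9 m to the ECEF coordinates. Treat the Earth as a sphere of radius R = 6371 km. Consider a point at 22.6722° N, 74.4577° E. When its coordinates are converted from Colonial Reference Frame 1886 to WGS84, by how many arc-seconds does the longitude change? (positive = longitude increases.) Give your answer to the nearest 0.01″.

sin φ = 0.385458, cos φ = 0.922725, sin λ = 0.963433, cos λ = 0.267950.
East component: ΔE = −sin λ·ΔX + cos λ·ΔY = −(0.963433)(-434.1) + (0.267950)(629.7) = 586.95 m.
1° of latitude spans πR/180 = 111195 m; at latitude φ, 1° of longitude spans that × cos φ = 102602.4 m, so Δλ = 586.95 / 102602.4 × 3600 = 20.594″.

Δλ = 20.59″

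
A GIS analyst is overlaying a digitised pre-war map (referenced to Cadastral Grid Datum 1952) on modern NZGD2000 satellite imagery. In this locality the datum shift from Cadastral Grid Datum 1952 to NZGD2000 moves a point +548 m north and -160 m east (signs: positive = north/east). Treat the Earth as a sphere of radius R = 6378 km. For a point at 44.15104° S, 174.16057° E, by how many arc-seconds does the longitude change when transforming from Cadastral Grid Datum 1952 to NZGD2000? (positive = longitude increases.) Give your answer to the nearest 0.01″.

At latitude -44.15104°, cos φ = 0.717506.
One radian of longitude at latitude φ spans R cos φ, so Δλ = ΔE / (R cos φ) = -160.0 / (6378000 × 0.717506) = -3.4963e-05 rad = -7.212″.

Δλ = -7.21″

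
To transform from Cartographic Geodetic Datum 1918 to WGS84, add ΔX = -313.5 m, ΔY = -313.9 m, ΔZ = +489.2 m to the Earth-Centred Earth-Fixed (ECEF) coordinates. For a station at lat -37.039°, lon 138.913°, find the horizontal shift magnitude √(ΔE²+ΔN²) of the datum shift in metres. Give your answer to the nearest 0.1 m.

At φ = -37.039°, λ = 138.913°: sin φ = -0.602358, cos φ = 0.798226, sin λ = 0.657204, cos λ = -0.753713.
ΔE = −sin λ·ΔX + cos λ·ΔY = −(0.657204)·(-313.5) + (-0.753713)·(-313.9) = 442.62 m.
ΔN = −sin φ cos λ·ΔX − sin φ sin λ·ΔY + cos φ·ΔZ = −(-0.602358)(-0.753713)(-313.5) − (-0.602358)(0.657204)(-313.9) + (0.798226)(489.2) = 408.56 m.
Horizontal magnitude = √(ΔE² + ΔN²) = √(442.62² + 408.56²) = 602.36 m.

602.4 m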